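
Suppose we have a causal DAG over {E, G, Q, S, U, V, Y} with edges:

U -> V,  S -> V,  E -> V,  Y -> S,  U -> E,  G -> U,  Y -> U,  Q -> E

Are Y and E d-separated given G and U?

We examine all 4 paths between Y and E:
Path 1: Y → U → V ← E
  U is a chain here and U is conditioned on, so the path is blocked at U.
Path 2: Y → U → E
  U is a chain here and U is conditioned on, so the path is blocked at U.
Path 3: Y → S → V ← U → E
  V is a collider here and neither V nor any of its descendants is conditioned on, so the collider stays closed — the path is blocked at V.
Path 4: Y → S → V ← E
  V is a collider here and neither V nor any of its descendants is conditioned on, so the collider stays closed — the path is blocked at V.
Every path is blocked, so Y and E are d-separated given {G, U}.

Yes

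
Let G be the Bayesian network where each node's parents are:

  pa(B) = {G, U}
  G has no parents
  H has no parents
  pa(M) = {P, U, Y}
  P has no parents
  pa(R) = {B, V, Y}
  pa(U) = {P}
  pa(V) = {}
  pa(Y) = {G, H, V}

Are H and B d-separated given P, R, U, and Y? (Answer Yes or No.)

There are 5 undirected paths between H and B; checking each against the conditioning set {P, R, U, Y}:
  1. H → Y ← V → R ← B — Y:collider[open]; V:fork[open]; R:collider[open] ⇒ active
  2. H → Y → R ← B — Y:chain[blocks]; R:collider[open] ⇒ blocked
  3. H → Y ← G → B — Y:collider[open]; G:fork[open] ⇒ active
  4. H → Y → M ← U → B — Y:chain[blocks]; M:collider[blocks]; U:fork[blocks] ⇒ blocked
  5. H → Y → M ← P → U → B — Y:chain[blocks]; M:collider[blocks]; P:fork[blocks]; U:chain[blocks] ⇒ blocked
Since the path H → Y ← V → R ← B is active, H and B are not d-separated given {P, R, U, Y}.

No — H and B are not d-separated given {P, R, U, Y}.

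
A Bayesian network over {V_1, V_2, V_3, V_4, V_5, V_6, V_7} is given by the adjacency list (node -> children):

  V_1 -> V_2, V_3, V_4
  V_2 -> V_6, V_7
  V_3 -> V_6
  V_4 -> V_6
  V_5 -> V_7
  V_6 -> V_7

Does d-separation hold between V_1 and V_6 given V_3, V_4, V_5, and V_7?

No

We examine all 4 paths between V_1 and V_6:
Path 1: V_1 → V_4 → V_6
  V_4 is a chain here and V_4 is conditioned on, so the path is blocked at V_4.
Path 2: V_1 → V_2 → V_7 ← V_6
  V_2 is a chain and V_2 is not conditioned on; V_7 is a collider and V_7 is conditioned on, which opens it — no node blocks this path, so it is active.
Path 3: V_1 → V_2 → V_6
  V_2 is a chain and V_2 is not conditioned on — no node blocks this path, so it is active.
Path 4: V_1 → V_3 → V_6
  V_3 is a chain here and V_3 is conditioned on, so the path is blocked at V_3.
At least one path is unblocked, so d-separation fails.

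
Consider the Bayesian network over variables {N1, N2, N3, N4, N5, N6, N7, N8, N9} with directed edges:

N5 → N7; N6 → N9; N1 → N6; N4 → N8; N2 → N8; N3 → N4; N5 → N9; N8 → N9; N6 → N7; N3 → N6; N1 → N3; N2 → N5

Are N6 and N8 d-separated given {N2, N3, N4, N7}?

Yes

We examine all 6 paths between N6 and N8:
Path 1: N6 ← N1 → N3 → N4 → N8
  N3 is a chain here and N3 is conditioned on, so the path is blocked at N3.
Path 2: N6 → N9 ← N5 ← N2 → N8
  N9 is a collider here and neither N9 nor any of its descendants is conditioned on, so the collider stays closed — the path is blocked at N9.
Path 3: N6 → N9 ← N8
  N9 is a collider here and neither N9 nor any of its descendants is conditioned on, so the collider stays closed — the path is blocked at N9.
Path 4: N6 ← N3 → N4 → N8
  N3 is a fork here and N3 is conditioned on, so the path is blocked at N3.
Path 5: N6 → N7 ← N5 ← N2 → N8
  N2 is a fork here and N2 is conditioned on, so the path is blocked at N2.
Path 6: N6 → N7 ← N5 → N9 ← N8
  N9 is a collider here and neither N9 nor any of its descendants is conditioned on, so the collider stays closed — the path is blocked at N9.
Since every path is blocked, d-separation holds.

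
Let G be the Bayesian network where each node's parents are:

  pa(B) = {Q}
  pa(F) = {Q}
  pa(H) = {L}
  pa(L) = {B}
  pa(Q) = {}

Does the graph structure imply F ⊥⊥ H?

Only one path connects F and H:
  1. F ← Q → B → L → H — Q:fork[open]; B:chain[open]; L:chain[open] ⇒ active
Since the path F ← Q → B → L → H is active, F and H are not d-separated given ∅.

No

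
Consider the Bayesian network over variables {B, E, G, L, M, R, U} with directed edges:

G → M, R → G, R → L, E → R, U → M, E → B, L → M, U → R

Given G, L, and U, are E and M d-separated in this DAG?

Yes

We examine all 3 paths between E and M:
Path 1: E → R → L → M
  L is a chain here and L is conditioned on, so the path is blocked at L.
Path 2: E → R → G → M
  G is a chain here and G is conditioned on, so the path is blocked at G.
Path 3: E → R ← U → M
  U is a fork here and U is conditioned on, so the path is blocked at U.
Since every path is blocked, d-separation holds.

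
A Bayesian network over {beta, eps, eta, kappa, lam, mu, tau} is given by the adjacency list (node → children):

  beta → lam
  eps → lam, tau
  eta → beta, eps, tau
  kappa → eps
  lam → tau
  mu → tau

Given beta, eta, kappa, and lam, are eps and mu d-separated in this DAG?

Yes

5 paths connect eps and mu; each must be blocked for d-separation to hold:
  1. eps ← eta → beta → lam → tau ← mu — eta:fork[blocks]; beta:chain[blocks]; lam:chain[blocks]; tau:collider[blocks] ⇒ blocked
  2. eps ← eta → tau ← mu — eta:fork[blocks]; tau:collider[blocks] ⇒ blocked
  3. eps → lam ← beta ← eta → tau ← mu — lam:collider[open]; beta:chain[blocks]; eta:fork[blocks]; tau:collider[blocks] ⇒ blocked
  4. eps → lam → tau ← mu — lam:chain[blocks]; tau:collider[blocks] ⇒ blocked
  5. eps → tau ← mu — tau:collider[blocks] ⇒ blocked
Since every path is blocked, d-separation holds.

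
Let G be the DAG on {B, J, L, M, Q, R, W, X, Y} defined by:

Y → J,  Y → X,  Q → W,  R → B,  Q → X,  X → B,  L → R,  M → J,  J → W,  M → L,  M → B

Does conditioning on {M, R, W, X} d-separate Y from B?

Yes — Y and B are d-separated given {M, R, W, X}.

Enumerating the 6 paths from Y to B and testing each for blocking by {M, R, W, X}:
Path 1: Y → X → B
  X is a chain here and X is conditioned on, so the path is blocked at X.
Path 2: Y → X ← Q → W ← J ← M → B
  M is a fork here and M is conditioned on, so the path is blocked at M.
Path 3: Y → X ← Q → W ← J ← M → L → R → B
  M is a fork here and M is conditioned on, so the path is blocked at M.
Path 4: Y → J → W ← Q → X → B
  X is a chain here and X is conditioned on, so the path is blocked at X.
Path 5: Y → J ← M → B
  M is a fork here and M is conditioned on, so the path is blocked at M.
Path 6: Y → J ← M → L → R → B
  M is a fork here and M is conditioned on, so the path is blocked at M.
All paths are blocked; Y ⊥ B | {M, R, W, X} holds.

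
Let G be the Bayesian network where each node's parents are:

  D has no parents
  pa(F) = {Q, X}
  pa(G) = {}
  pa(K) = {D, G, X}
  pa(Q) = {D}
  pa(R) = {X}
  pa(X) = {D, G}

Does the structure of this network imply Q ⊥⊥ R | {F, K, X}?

Yes

4 paths connect Q and R; each must be blocked for d-separation to hold:
  1. Q → F ← X → R — F:collider[open]; X:fork[blocks] ⇒ blocked
  2. Q ← D → K ← G → X → R — D:fork[open]; K:collider[open]; G:fork[open]; X:chain[blocks] ⇒ blocked
  3. Q ← D → K ← X → R — D:fork[open]; K:collider[open]; X:fork[blocks] ⇒ blocked
  4. Q ← D → X → R — D:fork[open]; X:chain[blocks] ⇒ blocked
Since every path is blocked, d-separation holds.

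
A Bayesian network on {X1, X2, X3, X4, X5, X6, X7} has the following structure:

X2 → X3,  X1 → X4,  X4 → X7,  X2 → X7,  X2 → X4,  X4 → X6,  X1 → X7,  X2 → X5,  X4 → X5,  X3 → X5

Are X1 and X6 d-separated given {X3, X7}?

5 paths connect X1 and X6; each must be blocked for d-separation to hold:
Path 1: X1 → X7 ← X2 → X3 → X5 ← X4 → X6
  X3 is a chain here and X3 is conditioned on, so the path is blocked at X3.
Path 2: X1 → X7 ← X2 → X5 ← X4 → X6
  X5 is a collider here and neither X5 nor any of its descendants is conditioned on, so the collider stays closed — the path is blocked at X5.
Path 3: X1 → X7 ← X2 → X4 → X6
  X7 is a collider and X7 is conditioned on, which opens it; X2 is a fork and X2 is not conditioned on; X4 is a chain and X4 is not conditioned on — no node blocks this path, so it is active.
Path 4: X1 → X7 ← X4 → X6
  X7 is a collider and X7 is conditioned on, which opens it; X4 is a fork and X4 is not conditioned on — no node blocks this path, so it is active.
Path 5: X1 → X4 → X6
  X4 is a chain and X4 is not conditioned on — no node blocks this path, so it is active.
At least one path is unblocked, so d-separation fails.

No — X1 and X6 are not d-separated given {X3, X7}.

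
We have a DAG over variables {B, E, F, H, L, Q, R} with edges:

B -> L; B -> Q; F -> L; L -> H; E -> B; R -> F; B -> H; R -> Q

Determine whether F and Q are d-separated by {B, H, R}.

We examine all 3 paths between F and Q:
  1. F → L ← B → Q — L:collider[open]; B:fork[blocks] ⇒ blocked
  2. F → L → H ← B → Q — L:chain[open]; H:collider[open]; B:fork[blocks] ⇒ blocked
  3. F ← R → Q — R:fork[blocks] ⇒ blocked
All paths are blocked; F ⊥ Q | {B, H, R} holds.

Yes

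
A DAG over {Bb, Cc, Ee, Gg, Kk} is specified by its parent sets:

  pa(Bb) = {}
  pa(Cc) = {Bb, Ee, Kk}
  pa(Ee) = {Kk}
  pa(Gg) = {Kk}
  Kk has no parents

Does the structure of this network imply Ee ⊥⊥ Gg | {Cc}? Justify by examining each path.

Enumerating the 2 paths from Ee to Gg and testing each for blocking by {Cc}:
Path 1: Ee → Cc ← Kk → Gg
  Cc is a collider and Cc is conditioned on, which opens it; Kk is a fork and Kk is not conditioned on — no node blocks this path, so it is active.
Path 2: Ee ← Kk → Gg
  Kk is a fork and Kk is not conditioned on — no node blocks this path, so it is active.
Since the path Ee → Cc ← Kk → Gg is active, Ee and Gg are not d-separated given {Cc}.

No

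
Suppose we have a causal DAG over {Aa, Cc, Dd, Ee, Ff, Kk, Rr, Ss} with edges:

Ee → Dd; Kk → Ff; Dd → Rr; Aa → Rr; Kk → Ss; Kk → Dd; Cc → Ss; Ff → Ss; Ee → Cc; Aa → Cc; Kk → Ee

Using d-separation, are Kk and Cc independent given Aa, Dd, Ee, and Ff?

Yes

Enumerating the 6 paths from Kk to Cc and testing each for blocking by {Aa, Dd, Ee, Ff}:
Path 1: Kk → Ff → Ss ← Cc
  Ff is a chain here and Ff is conditioned on, so the path is blocked at Ff.
Path 2: Kk → Dd → Rr ← Aa → Cc
  Dd is a chain here and Dd is conditioned on, so the path is blocked at Dd.
Path 3: Kk → Dd ← Ee → Cc
  Ee is a fork here and Ee is conditioned on, so the path is blocked at Ee.
Path 4: Kk → Ss ← Cc
  Ss is a collider here and neither Ss nor any of its descendants is conditioned on, so the collider stays closed — the path is blocked at Ss.
Path 5: Kk → Ee → Cc
  Ee is a chain here and Ee is conditioned on, so the path is blocked at Ee.
Path 6: Kk → Ee → Dd → Rr ← Aa → Cc
  Ee is a chain here and Ee is conditioned on, so the path is blocked at Ee.
Every path is blocked, so Kk and Cc are d-separated given {Aa, Dd, Ee, Ff}.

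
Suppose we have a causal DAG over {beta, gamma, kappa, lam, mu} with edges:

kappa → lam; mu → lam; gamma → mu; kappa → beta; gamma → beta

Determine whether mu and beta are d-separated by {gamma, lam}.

No

2 paths connect mu and beta; each must be blocked for d-separation to hold:
Path 1: mu ← gamma → beta
  gamma is a fork here and gamma is conditioned on, so the path is blocked at gamma.
Path 2: mu → lam ← kappa → beta
  lam is a collider and lam is conditioned on, which opens it; kappa is a fork and kappa is not conditioned on — no node blocks this path, so it is active.
Because an active path exists, mu and beta are not d-separated.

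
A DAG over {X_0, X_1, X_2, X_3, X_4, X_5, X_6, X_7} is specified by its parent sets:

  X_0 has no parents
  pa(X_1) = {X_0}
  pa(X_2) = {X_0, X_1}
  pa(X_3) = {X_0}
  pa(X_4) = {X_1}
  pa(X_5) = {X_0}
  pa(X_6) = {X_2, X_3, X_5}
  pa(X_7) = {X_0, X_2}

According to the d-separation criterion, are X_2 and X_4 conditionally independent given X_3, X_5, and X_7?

There are 5 undirected paths between X_2 and X_4; checking each against the conditioning set {X_3, X_5, X_7}:
Path 1: X_2 → X_7 ← X_0 → X_1 → X_4
  X_7 is a collider and X_7 is conditioned on, which opens it; X_0 is a fork and X_0 is not conditioned on; X_1 is a chain and X_1 is not conditioned on — no node blocks this path, so it is active.
Path 2: X_2 ← X_0 → X_1 → X_4
  X_0 is a fork and X_0 is not conditioned on; X_1 is a chain and X_1 is not conditioned on — no node blocks this path, so it is active.
Path 3: X_2 ← X_1 → X_4
  X_1 is a fork and X_1 is not conditioned on — no node blocks this path, so it is active.
Path 4: X_2 → X_6 ← X_3 ← X_0 → X_1 → X_4
  X_6 is a collider here and neither X_6 nor any of its descendants is conditioned on, so the collider stays closed — the path is blocked at X_6.
Path 5: X_2 → X_6 ← X_5 ← X_0 → X_1 → X_4
  X_6 is a collider here and neither X_6 nor any of its descendants is conditioned on, so the collider stays closed — the path is blocked at X_6.
Because an active path exists, X_2 and X_4 are not d-separated.

No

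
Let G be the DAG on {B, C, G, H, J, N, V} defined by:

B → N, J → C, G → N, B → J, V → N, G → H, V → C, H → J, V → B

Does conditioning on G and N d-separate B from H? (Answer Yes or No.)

Yes

There are 6 undirected paths between B and H; checking each against the conditioning set {G, N}:
  1. B → N ← G → H — N:collider[open]; G:fork[blocks] ⇒ blocked
  2. B → N ← V → C ← J ← H — N:collider[open]; V:fork[open]; C:collider[blocks]; J:chain[open] ⇒ blocked
  3. B ← V → N ← G → H — V:fork[open]; N:collider[open]; G:fork[blocks] ⇒ blocked
  4. B ← V → C ← J ← H — V:fork[open]; C:collider[blocks]; J:chain[open] ⇒ blocked
  5. B → J → C ← V → N ← G → H — J:chain[open]; C:collider[blocks]; V:fork[open]; N:collider[open]; G:fork[blocks] ⇒ blocked
  6. B → J ← H — J:collider[blocks] ⇒ blocked
Since every path is blocked, d-separation holds.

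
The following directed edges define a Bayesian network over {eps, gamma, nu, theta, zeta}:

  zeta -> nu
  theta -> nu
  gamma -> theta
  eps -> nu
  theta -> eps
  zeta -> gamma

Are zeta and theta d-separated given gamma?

We examine all 3 paths between zeta and theta:
Path 1: zeta → gamma → theta
  gamma is a chain here and gamma is conditioned on, so the path is blocked at gamma.
Path 2: zeta → nu ← theta
  nu is a collider here and neither nu nor any of its descendants is conditioned on, so the collider stays closed — the path is blocked at nu.
Path 3: zeta → nu ← eps ← theta
  nu is a collider here and neither nu nor any of its descendants is conditioned on, so the collider stays closed — the path is blocked at nu.
Every path is blocked, so zeta and theta are d-separated given {gamma}.

Yes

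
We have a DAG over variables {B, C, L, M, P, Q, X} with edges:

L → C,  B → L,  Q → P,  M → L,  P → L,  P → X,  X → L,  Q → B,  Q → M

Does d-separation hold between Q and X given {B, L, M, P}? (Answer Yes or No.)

Yes

There are 6 undirected paths between Q and X; checking each against the conditioning set {B, L, M, P}:
Path 1: Q → B → L ← P → X
  B is a chain here and B is conditioned on, so the path is blocked at B.
Path 2: Q → B → L ← X
  B is a chain here and B is conditioned on, so the path is blocked at B.
Path 3: Q → P → L ← X
  P is a chain here and P is conditioned on, so the path is blocked at P.
Path 4: Q → P → X
  P is a chain here and P is conditioned on, so the path is blocked at P.
Path 5: Q → M → L ← P → X
  M is a chain here and M is conditioned on, so the path is blocked at M.
Path 6: Q → M → L ← X
  M is a chain here and M is conditioned on, so the path is blocked at M.
Since every path is blocked, d-separation holds.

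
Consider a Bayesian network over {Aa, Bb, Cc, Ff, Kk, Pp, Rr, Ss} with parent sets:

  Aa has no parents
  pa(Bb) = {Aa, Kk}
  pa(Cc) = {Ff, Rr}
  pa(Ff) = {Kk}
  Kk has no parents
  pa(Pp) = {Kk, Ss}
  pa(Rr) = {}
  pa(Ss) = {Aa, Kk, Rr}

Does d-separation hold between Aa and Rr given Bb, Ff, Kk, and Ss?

Enumerating the 6 paths from Aa to Rr and testing each for blocking by {Bb, Ff, Kk, Ss}:
Path 1: Aa → Ss ← Kk → Ff → Cc ← Rr
  Kk is a fork here and Kk is conditioned on, so the path is blocked at Kk.
Path 2: Aa → Ss → Pp ← Kk → Ff → Cc ← Rr
  Ss is a chain here and Ss is conditioned on, so the path is blocked at Ss.
Path 3: Aa → Ss ← Rr
  Ss is a collider and Ss is conditioned on, which opens it — no node blocks this path, so it is active.
Path 4: Aa → Bb ← Kk → Ss ← Rr
  Kk is a fork here and Kk is conditioned on, so the path is blocked at Kk.
Path 5: Aa → Bb ← Kk → Pp ← Ss ← Rr
  Kk is a fork here and Kk is conditioned on, so the path is blocked at Kk.
Path 6: Aa → Bb ← Kk → Ff → Cc ← Rr
  Kk is a fork here and Kk is conditioned on, so the path is blocked at Kk.
Because an active path exists, Aa and Rr are not d-separated.

No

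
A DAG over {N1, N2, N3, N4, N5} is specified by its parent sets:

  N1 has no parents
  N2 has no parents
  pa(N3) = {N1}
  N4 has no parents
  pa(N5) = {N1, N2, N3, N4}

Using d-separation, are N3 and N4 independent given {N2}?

Enumerating the 2 paths from N3 to N4 and testing each for blocking by {N2}:
  1. N3 → N5 ← N4 — N5:collider[blocks] ⇒ blocked
  2. N3 ← N1 → N5 ← N4 — N1:fork[open]; N5:collider[blocks] ⇒ blocked
Every path is blocked, so N3 and N4 are d-separated given {N2}.

Yes — N3 and N4 are d-separated given {N2}.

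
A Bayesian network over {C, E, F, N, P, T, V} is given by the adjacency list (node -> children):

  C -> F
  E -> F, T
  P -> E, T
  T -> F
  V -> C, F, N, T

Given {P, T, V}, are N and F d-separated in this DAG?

We examine all 5 paths between N and F:
Path 1: N ← V → C → F
  V is a fork here and V is conditioned on, so the path is blocked at V.
Path 2: N ← V → T ← E → F
  V is a fork here and V is conditioned on, so the path is blocked at V.
Path 3: N ← V → T ← P → E → F
  V is a fork here and V is conditioned on, so the path is blocked at V.
Path 4: N ← V → T → F
  V is a fork here and V is conditioned on, so the path is blocked at V.
Path 5: N ← V → F
  V is a fork here and V is conditioned on, so the path is blocked at V.
Since every path is blocked, d-separation holds.

Yes — N and F are d-separated given {P, T, V}.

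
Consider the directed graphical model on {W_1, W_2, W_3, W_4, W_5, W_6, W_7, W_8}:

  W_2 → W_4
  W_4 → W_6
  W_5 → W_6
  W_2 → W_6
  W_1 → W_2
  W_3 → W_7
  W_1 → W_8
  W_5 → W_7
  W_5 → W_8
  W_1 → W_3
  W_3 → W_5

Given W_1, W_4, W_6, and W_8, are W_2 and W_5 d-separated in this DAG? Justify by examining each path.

No

We examine all 5 paths between W_2 and W_5:
  1. W_2 ← W_1 → W_3 → W_7 ← W_5 — W_1:fork[blocks]; W_3:chain[open]; W_7:collider[blocks] ⇒ blocked
  2. W_2 ← W_1 → W_3 → W_5 — W_1:fork[blocks]; W_3:chain[open] ⇒ blocked
  3. W_2 ← W_1 → W_8 ← W_5 — W_1:fork[blocks]; W_8:collider[open] ⇒ blocked
  4. W_2 → W_4 → W_6 ← W_5 — W_4:chain[blocks]; W_6:collider[open] ⇒ blocked
  5. W_2 → W_6 ← W_5 — W_6:collider[open] ⇒ active
Because an active path exists, W_2 and W_5 are not d-separated.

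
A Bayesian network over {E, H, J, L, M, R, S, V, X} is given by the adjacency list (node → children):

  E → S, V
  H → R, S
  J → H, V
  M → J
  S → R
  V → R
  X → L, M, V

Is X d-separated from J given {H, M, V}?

No — X and J are not d-separated given {H, M, V}.

There are 6 undirected paths between X and J; checking each against the conditioning set {H, M, V}:
Path 1: X → V ← E → S ← H ← J
  S is a collider here and neither S nor any of its descendants is conditioned on, so the collider stays closed — the path is blocked at S.
Path 2: X → V ← E → S → R ← H ← J
  R is a collider here and neither R nor any of its descendants is conditioned on, so the collider stays closed — the path is blocked at R.
Path 3: X → V → R ← H ← J
  V is a chain here and V is conditioned on, so the path is blocked at V.
Path 4: X → V → R ← S ← H ← J
  V is a chain here and V is conditioned on, so the path is blocked at V.
Path 5: X → V ← J
  V is a collider and V is conditioned on, which opens it — no node blocks this path, so it is active.
Path 6: X → M → J
  M is a chain here and M is conditioned on, so the path is blocked at M.
Because an active path exists, X and J are not d-separated.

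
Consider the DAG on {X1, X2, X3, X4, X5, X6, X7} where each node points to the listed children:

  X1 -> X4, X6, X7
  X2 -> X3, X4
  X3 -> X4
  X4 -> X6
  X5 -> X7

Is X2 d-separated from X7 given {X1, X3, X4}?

Yes — X2 and X7 are d-separated given {X1, X3, X4}.

We examine all 4 paths between X2 and X7:
Path 1: X2 → X3 → X4 → X6 ← X1 → X7
  X3 is a chain here and X3 is conditioned on, so the path is blocked at X3.
Path 2: X2 → X3 → X4 ← X1 → X7
  X3 is a chain here and X3 is conditioned on, so the path is blocked at X3.
Path 3: X2 → X4 → X6 ← X1 → X7
  X4 is a chain here and X4 is conditioned on, so the path is blocked at X4.
Path 4: X2 → X4 ← X1 → X7
  X1 is a fork here and X1 is conditioned on, so the path is blocked at X1.
All paths are blocked; X2 ⊥ X7 | {X1, X3, X4} holds.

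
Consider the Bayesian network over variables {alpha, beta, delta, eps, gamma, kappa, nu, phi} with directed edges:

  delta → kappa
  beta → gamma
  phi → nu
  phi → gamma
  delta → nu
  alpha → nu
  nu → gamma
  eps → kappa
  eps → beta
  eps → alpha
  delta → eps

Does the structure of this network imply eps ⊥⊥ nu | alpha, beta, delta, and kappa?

Enumerating the 5 paths from eps to nu and testing each for blocking by {alpha, beta, delta, kappa}:
  1. eps → kappa ← delta → nu — kappa:collider[open]; delta:fork[blocks] ⇒ blocked
  2. eps → alpha → nu — alpha:chain[blocks] ⇒ blocked
  3. eps → beta → gamma ← nu — beta:chain[blocks]; gamma:collider[blocks] ⇒ blocked
  4. eps → beta → gamma ← phi → nu — beta:chain[blocks]; gamma:collider[blocks]; phi:fork[open] ⇒ blocked
  5. eps ← delta → nu — delta:fork[blocks] ⇒ blocked
All paths are blocked; eps ⊥ nu | {alpha, beta, delta, kappa} holds.

Yes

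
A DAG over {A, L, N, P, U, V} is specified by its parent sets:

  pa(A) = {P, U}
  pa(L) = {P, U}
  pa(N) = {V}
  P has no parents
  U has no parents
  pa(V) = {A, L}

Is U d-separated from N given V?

Yes — U and N are d-separated given {V}.

There are 4 undirected paths between U and N; checking each against the conditioning set {V}:
Path 1: U → A → V → N
  V is a chain here and V is conditioned on, so the path is blocked at V.
Path 2: U → A ← P → L → V → N
  V is a chain here and V is conditioned on, so the path is blocked at V.
Path 3: U → L → V → N
  V is a chain here and V is conditioned on, so the path is blocked at V.
Path 4: U → L ← P → A → V → N
  V is a chain here and V is conditioned on, so the path is blocked at V.
Since every path is blocked, d-separation holds.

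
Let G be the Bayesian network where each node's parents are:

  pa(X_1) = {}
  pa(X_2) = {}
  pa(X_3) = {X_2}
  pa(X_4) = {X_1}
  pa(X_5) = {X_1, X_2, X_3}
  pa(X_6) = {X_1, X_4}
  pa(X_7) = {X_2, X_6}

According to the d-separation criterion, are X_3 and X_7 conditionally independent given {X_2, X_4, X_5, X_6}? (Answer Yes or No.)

Enumerating the 6 paths from X_3 to X_7 and testing each for blocking by {X_2, X_4, X_5, X_6}:
Path 1: X_3 → X_5 ← X_2 → X_7
  X_2 is a fork here and X_2 is conditioned on, so the path is blocked at X_2.
Path 2: X_3 → X_5 ← X_1 → X_4 → X_6 → X_7
  X_4 is a chain here and X_4 is conditioned on, so the path is blocked at X_4.
Path 3: X_3 → X_5 ← X_1 → X_6 → X_7
  X_6 is a chain here and X_6 is conditioned on, so the path is blocked at X_6.
Path 4: X_3 ← X_2 → X_5 ← X_1 → X_4 → X_6 → X_7
  X_2 is a fork here and X_2 is conditioned on, so the path is blocked at X_2.
Path 5: X_3 ← X_2 → X_5 ← X_1 → X_6 → X_7
  X_2 is a fork here and X_2 is conditioned on, so the path is blocked at X_2.
Path 6: X_3 ← X_2 → X_7
  X_2 is a fork here and X_2 is conditioned on, so the path is blocked at X_2.
All paths are blocked; X_3 ⊥ X_7 | {X_2, X_4, X_5, X_6} holds.

Yes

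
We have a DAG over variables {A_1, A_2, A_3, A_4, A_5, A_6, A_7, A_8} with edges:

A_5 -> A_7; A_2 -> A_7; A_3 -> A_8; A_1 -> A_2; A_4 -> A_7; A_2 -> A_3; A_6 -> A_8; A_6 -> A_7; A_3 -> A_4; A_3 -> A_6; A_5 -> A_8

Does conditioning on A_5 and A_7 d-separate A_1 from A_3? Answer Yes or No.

No

There are 6 undirected paths between A_1 and A_3; checking each against the conditioning set {A_5, A_7}:
Path 1: A_1 → A_2 → A_7 ← A_6 → A_8 ← A_3
  A_8 is a collider here and neither A_8 nor any of its descendants is conditioned on, so the collider stays closed — the path is blocked at A_8.
Path 2: A_1 → A_2 → A_7 ← A_6 ← A_3
  A_2 is a chain and A_2 is not conditioned on; A_7 is a collider and A_7 is conditioned on, which opens it; A_6 is a chain and A_6 is not conditioned on — no node blocks this path, so it is active.
Path 3: A_1 → A_2 → A_7 ← A_5 → A_8 ← A_6 ← A_3
  A_5 is a fork here and A_5 is conditioned on, so the path is blocked at A_5.
Path 4: A_1 → A_2 → A_7 ← A_5 → A_8 ← A_3
  A_5 is a fork here and A_5 is conditioned on, so the path is blocked at A_5.
Path 5: A_1 → A_2 → A_7 ← A_4 ← A_3
  A_2 is a chain and A_2 is not conditioned on; A_7 is a collider and A_7 is conditioned on, which opens it; A_4 is a chain and A_4 is not conditioned on — no node blocks this path, so it is active.
Path 6: A_1 → A_2 → A_3
  A_2 is a chain and A_2 is not conditioned on — no node blocks this path, so it is active.
Since the path A_1 → A_2 → A_7 ← A_6 ← A_3 is active, A_1 and A_3 are not d-separated given {A_5, A_7}.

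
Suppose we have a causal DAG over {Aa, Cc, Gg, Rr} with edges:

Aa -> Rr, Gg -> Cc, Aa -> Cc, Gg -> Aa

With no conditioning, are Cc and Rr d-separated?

There are 2 undirected paths between Cc and Rr; checking each against the conditioning set ∅:
  1. Cc ← Gg → Aa → Rr — Gg:fork[open]; Aa:chain[open] ⇒ active
  2. Cc ← Aa → Rr — Aa:fork[open] ⇒ active
Since the path Cc ← Gg → Aa → Rr is active, Cc and Rr are not d-separated given ∅.

No — Cc and Rr are not d-separated given ∅.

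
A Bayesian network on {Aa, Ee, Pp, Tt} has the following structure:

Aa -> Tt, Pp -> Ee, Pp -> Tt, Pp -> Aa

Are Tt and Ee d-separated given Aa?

Enumerating the 2 paths from Tt to Ee and testing each for blocking by {Aa}:
Path 1: Tt ← Pp → Ee
  Pp is a fork and Pp is not conditioned on — no node blocks this path, so it is active.
Path 2: Tt ← Aa ← Pp → Ee
  Aa is a chain here and Aa is conditioned on, so the path is blocked at Aa.
At least one path is unblocked, so d-separation fails.

No — Tt and Ee are not d-separated given {Aa}.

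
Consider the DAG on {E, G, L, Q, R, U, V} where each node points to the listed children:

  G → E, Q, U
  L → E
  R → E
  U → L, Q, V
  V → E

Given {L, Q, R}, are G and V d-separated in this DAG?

No

We examine all 6 paths between G and V:
Path 1: G → Q ← U → V
  Q is a collider and Q is conditioned on, which opens it; U is a fork and U is not conditioned on — no node blocks this path, so it is active.
Path 2: G → Q ← U → L → E ← V
  L is a chain here and L is conditioned on, so the path is blocked at L.
Path 3: G → E ← V
  E is a collider here and neither E nor any of its descendants is conditioned on, so the collider stays closed — the path is blocked at E.
Path 4: G → E ← L ← U → V
  E is a collider here and neither E nor any of its descendants is conditioned on, so the collider stays closed — the path is blocked at E.
Path 5: G → U → V
  U is a chain and U is not conditioned on — no node blocks this path, so it is active.
Path 6: G → U → L → E ← V
  L is a chain here and L is conditioned on, so the path is blocked at L.
At least one path is unblocked, so d-separation fails.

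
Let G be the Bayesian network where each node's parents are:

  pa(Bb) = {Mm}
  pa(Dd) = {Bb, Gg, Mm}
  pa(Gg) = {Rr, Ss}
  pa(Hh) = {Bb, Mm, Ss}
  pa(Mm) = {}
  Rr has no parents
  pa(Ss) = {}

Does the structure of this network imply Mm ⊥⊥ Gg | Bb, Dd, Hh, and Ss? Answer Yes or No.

There are 6 undirected paths between Mm and Gg; checking each against the conditioning set {Bb, Dd, Hh, Ss}:
  1. Mm → Dd ← Bb → Hh ← Ss → Gg — Dd:collider[open]; Bb:fork[blocks]; Hh:collider[open]; Ss:fork[blocks] ⇒ blocked
  2. Mm → Dd ← Gg — Dd:collider[open] ⇒ active
  3. Mm → Hh ← Bb → Dd ← Gg — Hh:collider[open]; Bb:fork[blocks]; Dd:collider[open] ⇒ blocked
  4. Mm → Hh ← Ss → Gg — Hh:collider[open]; Ss:fork[blocks] ⇒ blocked
  5. Mm → Bb → Dd ← Gg — Bb:chain[blocks]; Dd:collider[open] ⇒ blocked
  6. Mm → Bb → Hh ← Ss → Gg — Bb:chain[blocks]; Hh:collider[open]; Ss:fork[blocks] ⇒ blocked
Since the path Mm → Dd ← Gg is active, Mm and Gg are not d-separated given {Bb, Dd, Hh, Ss}.

No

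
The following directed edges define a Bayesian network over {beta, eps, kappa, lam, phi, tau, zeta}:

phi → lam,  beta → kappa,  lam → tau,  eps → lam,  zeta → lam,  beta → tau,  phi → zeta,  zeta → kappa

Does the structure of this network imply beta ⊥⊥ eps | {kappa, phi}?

We examine all 3 paths between beta and eps:
  1. beta → kappa ← zeta → lam ← eps — kappa:collider[open]; zeta:fork[open]; lam:collider[blocks] ⇒ blocked
  2. beta → kappa ← zeta ← phi → lam ← eps — kappa:collider[open]; zeta:chain[open]; phi:fork[blocks]; lam:collider[blocks] ⇒ blocked
  3. beta → tau ← lam ← eps — tau:collider[blocks]; lam:chain[open] ⇒ blocked
Since every path is blocked, d-separation holds.

Yes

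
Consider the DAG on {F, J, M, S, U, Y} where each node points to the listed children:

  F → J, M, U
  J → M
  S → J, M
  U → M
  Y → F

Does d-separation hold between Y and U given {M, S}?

Enumerating the 4 paths from Y to U and testing each for blocking by {M, S}:
Path 1: Y → F → U
  F is a chain and F is not conditioned on — no node blocks this path, so it is active.
Path 2: Y → F → J ← S → M ← U
  S is a fork here and S is conditioned on, so the path is blocked at S.
Path 3: Y → F → J → M ← U
  F is a chain and F is not conditioned on; J is a chain and J is not conditioned on; M is a collider and M is conditioned on, which opens it — no node blocks this path, so it is active.
Path 4: Y → F → M ← U
  F is a chain and F is not conditioned on; M is a collider and M is conditioned on, which opens it — no node blocks this path, so it is active.
Since the path Y → F → U is active, Y and U are not d-separated given {M, S}.

No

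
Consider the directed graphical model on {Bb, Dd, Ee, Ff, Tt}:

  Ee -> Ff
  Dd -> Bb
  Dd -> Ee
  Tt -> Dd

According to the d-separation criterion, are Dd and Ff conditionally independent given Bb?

No

There is one path between Dd and Ff:
Path 1: Dd → Ee → Ff
  Ee is a chain and Ee is not conditioned on — no node blocks this path, so it is active.
Because an active path exists, Dd and Ff are not d-separated.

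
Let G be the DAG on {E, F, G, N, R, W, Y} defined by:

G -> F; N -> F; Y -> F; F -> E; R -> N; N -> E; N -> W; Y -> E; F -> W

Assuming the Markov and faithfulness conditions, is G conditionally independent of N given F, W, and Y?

No

We examine all 4 paths between G and N:
Path 1: G → F ← N
  F is a collider and F is conditioned on, which opens it — no node blocks this path, so it is active.
Path 2: G → F → E ← N
  F is a chain here and F is conditioned on, so the path is blocked at F.
Path 3: G → F ← Y → E ← N
  Y is a fork here and Y is conditioned on, so the path is blocked at Y.
Path 4: G → F → W ← N
  F is a chain here and F is conditioned on, so the path is blocked at F.
Since the path G → F ← N is active, G and N are not d-separated given {F, W, Y}.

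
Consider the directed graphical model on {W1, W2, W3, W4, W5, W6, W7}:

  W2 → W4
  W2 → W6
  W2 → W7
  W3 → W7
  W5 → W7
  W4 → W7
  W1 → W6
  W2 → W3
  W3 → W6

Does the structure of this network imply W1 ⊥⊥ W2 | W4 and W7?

4 paths connect W1 and W2; each must be blocked for d-separation to hold:
Path 1: W1 → W6 ← W2
  W6 is a collider here and neither W6 nor any of its descendants is conditioned on, so the collider stays closed — the path is blocked at W6.
Path 2: W1 → W6 ← W3 ← W2
  W6 is a collider here and neither W6 nor any of its descendants is conditioned on, so the collider stays closed — the path is blocked at W6.
Path 3: W1 → W6 ← W3 → W7 ← W2
  W6 is a collider here and neither W6 nor any of its descendants is conditioned on, so the collider stays closed — the path is blocked at W6.
Path 4: W1 → W6 ← W3 → W7 ← W4 ← W2
  W6 is a collider here and neither W6 nor any of its descendants is conditioned on, so the collider stays closed — the path is blocked at W6.
Every path is blocked, so W1 and W2 are d-separated given {W4, W7}.

Yes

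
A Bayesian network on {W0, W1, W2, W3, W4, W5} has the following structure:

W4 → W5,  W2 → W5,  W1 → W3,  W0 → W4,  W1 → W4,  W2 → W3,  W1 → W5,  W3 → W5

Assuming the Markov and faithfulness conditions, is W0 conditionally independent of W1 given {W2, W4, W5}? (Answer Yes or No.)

We examine all 4 paths between W0 and W1:
Path 1: W0 → W4 → W5 ← W2 → W3 ← W1
  W4 is a chain here and W4 is conditioned on, so the path is blocked at W4.
Path 2: W0 → W4 → W5 ← W3 ← W1
  W4 is a chain here and W4 is conditioned on, so the path is blocked at W4.
Path 3: W0 → W4 → W5 ← W1
  W4 is a chain here and W4 is conditioned on, so the path is blocked at W4.
Path 4: W0 → W4 ← W1
  W4 is a collider and W4 is conditioned on, which opens it — no node blocks this path, so it is active.
At least one path is unblocked, so d-separation fails.

No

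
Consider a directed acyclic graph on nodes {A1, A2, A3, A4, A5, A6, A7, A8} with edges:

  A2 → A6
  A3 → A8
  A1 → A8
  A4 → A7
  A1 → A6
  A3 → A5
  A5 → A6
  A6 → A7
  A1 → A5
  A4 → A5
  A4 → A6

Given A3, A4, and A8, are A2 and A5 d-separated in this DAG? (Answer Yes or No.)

Yes — A2 and A5 are d-separated given {A3, A4, A8}.

We examine all 5 paths between A2 and A5:
Path 1: A2 → A6 → A7 ← A4 → A5
  A7 is a collider here and neither A7 nor any of its descendants is conditioned on, so the collider stays closed — the path is blocked at A7.
Path 2: A2 → A6 ← A1 → A8 ← A3 → A5
  A6 is a collider here and neither A6 nor any of its descendants is conditioned on, so the collider stays closed — the path is blocked at A6.
Path 3: A2 → A6 ← A1 → A5
  A6 is a collider here and neither A6 nor any of its descendants is conditioned on, so the collider stays closed — the path is blocked at A6.
Path 4: A2 → A6 ← A5
  A6 is a collider here and neither A6 nor any of its descendants is conditioned on, so the collider stays closed — the path is blocked at A6.
Path 5: A2 → A6 ← A4 → A5
  A6 is a collider here and neither A6 nor any of its descendants is conditioned on, so the collider stays closed — the path is blocked at A6.
Every path is blocked, so A2 and A5 are d-separated given {A3, A4, A8}.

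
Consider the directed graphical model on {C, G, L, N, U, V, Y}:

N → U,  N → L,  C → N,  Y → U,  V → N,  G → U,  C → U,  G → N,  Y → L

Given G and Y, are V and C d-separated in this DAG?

There are 4 undirected paths between V and C; checking each against the conditioning set {G, Y}:
  1. V → N ← G → U ← C — N:collider[blocks]; G:fork[blocks]; U:collider[blocks] ⇒ blocked
  2. V → N → L ← Y → U ← C — N:chain[open]; L:collider[blocks]; Y:fork[blocks]; U:collider[blocks] ⇒ blocked
  3. V → N ← C — N:collider[blocks] ⇒ blocked
  4. V → N → U ← C — N:chain[open]; U:collider[blocks] ⇒ blocked
Every path is blocked, so V and C are d-separated given {G, Y}.

Yes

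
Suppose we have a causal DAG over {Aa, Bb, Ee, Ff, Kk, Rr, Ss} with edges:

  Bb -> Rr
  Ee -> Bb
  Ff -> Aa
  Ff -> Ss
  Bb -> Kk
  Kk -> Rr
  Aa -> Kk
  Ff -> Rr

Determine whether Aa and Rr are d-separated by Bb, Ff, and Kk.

Yes — Aa and Rr are d-separated given {Bb, Ff, Kk}.

There are 3 undirected paths between Aa and Rr; checking each against the conditioning set {Bb, Ff, Kk}:
Path 1: Aa ← Ff → Rr
  Ff is a fork here and Ff is conditioned on, so the path is blocked at Ff.
Path 2: Aa → Kk → Rr
  Kk is a chain here and Kk is conditioned on, so the path is blocked at Kk.
Path 3: Aa → Kk ← Bb → Rr
  Bb is a fork here and Bb is conditioned on, so the path is blocked at Bb.
Every path is blocked, so Aa and Rr are d-separated given {Bb, Ff, Kk}.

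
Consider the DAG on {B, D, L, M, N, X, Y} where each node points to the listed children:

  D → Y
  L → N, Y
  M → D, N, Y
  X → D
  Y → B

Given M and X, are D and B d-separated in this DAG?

No

3 paths connect D and B; each must be blocked for d-separation to hold:
  1. D ← M → Y → B — M:fork[blocks]; Y:chain[open] ⇒ blocked
  2. D ← M → N ← L → Y → B — M:fork[blocks]; N:collider[blocks]; L:fork[open]; Y:chain[open] ⇒ blocked
  3. D → Y → B — Y:chain[open] ⇒ active
Because an active path exists, D and B are not d-separated.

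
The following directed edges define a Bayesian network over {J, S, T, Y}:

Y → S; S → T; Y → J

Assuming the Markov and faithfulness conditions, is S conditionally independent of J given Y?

Yes

There is one path between S and J:
  1. S ← Y → J — Y:fork[blocks] ⇒ blocked
All paths are blocked; S ⊥ J | {Y} holds.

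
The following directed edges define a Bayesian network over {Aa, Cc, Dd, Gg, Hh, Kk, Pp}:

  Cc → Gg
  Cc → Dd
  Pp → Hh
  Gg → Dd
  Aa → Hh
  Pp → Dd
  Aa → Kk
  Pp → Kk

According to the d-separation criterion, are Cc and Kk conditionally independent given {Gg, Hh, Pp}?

There are 4 undirected paths between Cc and Kk; checking each against the conditioning set {Gg, Hh, Pp}:
  1. Cc → Dd ← Pp → Hh ← Aa → Kk — Dd:collider[blocks]; Pp:fork[blocks]; Hh:collider[open]; Aa:fork[open] ⇒ blocked
  2. Cc → Dd ← Pp → Kk — Dd:collider[blocks]; Pp:fork[blocks] ⇒ blocked
  3. Cc → Gg → Dd ← Pp → Hh ← Aa → Kk — Gg:chain[blocks]; Dd:collider[blocks]; Pp:fork[blocks]; Hh:collider[open]; Aa:fork[open] ⇒ blocked
  4. Cc → Gg → Dd ← Pp → Kk — Gg:chain[blocks]; Dd:collider[blocks]; Pp:fork[blocks] ⇒ blocked
All paths are blocked; Cc ⊥ Kk | {Gg, Hh, Pp} holds.

Yes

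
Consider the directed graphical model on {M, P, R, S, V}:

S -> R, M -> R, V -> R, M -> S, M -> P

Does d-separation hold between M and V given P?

There are 2 undirected paths between M and V; checking each against the conditioning set {P}:
Path 1: M → S → R ← V
  R is a collider here and neither R nor any of its descendants is conditioned on, so the collider stays closed — the path is blocked at R.
Path 2: M → R ← V
  R is a collider here and neither R nor any of its descendants is conditioned on, so the collider stays closed — the path is blocked at R.
Every path is blocked, so M and V are d-separated given {P}.

Yes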